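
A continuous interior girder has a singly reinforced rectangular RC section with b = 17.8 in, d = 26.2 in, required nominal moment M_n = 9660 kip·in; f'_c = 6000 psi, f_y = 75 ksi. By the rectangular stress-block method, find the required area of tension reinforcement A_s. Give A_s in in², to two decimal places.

From M_n = 0.85 f'_c a b (d − a/2):
a = d − √(d² − 2M_n/(0.85 f'_c b)) = 26.2 − √(26.2² − 2 × 9660/(0.85 × 6 × 17.8)) = 4.437 in.
A_s = 0.85 f'_c a b / f_y = 0.85 × 6 × 4.437 × 17.8 / 75 = 5.371 in².

A_s ≈ 5.37 in²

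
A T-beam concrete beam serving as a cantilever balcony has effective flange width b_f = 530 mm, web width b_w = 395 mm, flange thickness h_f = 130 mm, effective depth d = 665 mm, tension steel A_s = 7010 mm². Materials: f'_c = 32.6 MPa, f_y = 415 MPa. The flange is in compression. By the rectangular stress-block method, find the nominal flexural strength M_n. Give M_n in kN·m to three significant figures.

Tension: T = A_s f_y = 7010 × 415 = 2909150 N.
Try a within the flange: a = T/(0.85 f'_c b_f) = 2909150/(0.85 × 32.6 × 530) = 198.09 mm.
a = 198.09 > h_f = 130 mm: the block extends into the web. Split into flange-overhang and web parts.
C_f = 0.85 f'_c (b_f − b_w) h_f = 0.85 × 32.6 × (530 − 395) × 130 = 486311 N.
Remaining web compression depth: a_w = (T − C_f)/(0.85 f'_c b_w) = (2909150 − 486311)/(0.85 × 32.6 × 395) = 221.36 mm.
M_n = C_f(d − h_f/2) + (T − C_f)(d − a_w/2) = 486311 × (665 − 65) + 2422839 × (665 − 110.68) = 291.79 + 1343.03 = 1634.82 × 10⁶ N·mm.
M_n = 1634.82 kN·m.

M_n ≈ 1630 kN·m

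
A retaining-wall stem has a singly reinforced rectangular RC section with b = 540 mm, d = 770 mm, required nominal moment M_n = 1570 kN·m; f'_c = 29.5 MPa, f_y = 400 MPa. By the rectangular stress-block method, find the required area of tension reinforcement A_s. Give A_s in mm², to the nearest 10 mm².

A_s ≈ 5730 mm²

With M_n = 0.85 f'_c a b (d − a/2), solve the quadratic for a:
a = d − √(d² − 2M_n/(0.85 f'_c b)) = 770 − √(770² − 2 × 1570×10⁶/(0.85 × 29.5 × 540)) = 169.16 mm.
A_s = 0.85 f'_c a b / f_y = 0.85 × 29.5 × 169.16 × 540 / 400 = 5726.3 mm².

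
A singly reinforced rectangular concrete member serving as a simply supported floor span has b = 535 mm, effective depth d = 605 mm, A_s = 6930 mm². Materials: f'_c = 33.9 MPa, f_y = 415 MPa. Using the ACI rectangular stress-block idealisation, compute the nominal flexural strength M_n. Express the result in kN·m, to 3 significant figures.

M_n ≈ 1470 kN·m

T = A_s f_y = 6930 × 415 = 2875950 N = 2875.95 kN.
From C = T: a = T/(0.85 f'_c b) = 2875950/(0.85 × 33.9 × 535) = 186.56 mm.
M_n = T(d − a/2) = 2875.95 kN × (605 − 93.28) mm = 1471.68 kN·m.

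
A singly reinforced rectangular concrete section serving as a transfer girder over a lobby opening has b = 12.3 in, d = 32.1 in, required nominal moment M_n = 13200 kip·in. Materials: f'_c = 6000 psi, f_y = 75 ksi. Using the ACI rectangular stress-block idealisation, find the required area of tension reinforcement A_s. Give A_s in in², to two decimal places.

From M_n = 0.85 f'_c a b (d − a/2):
a = d − √(d² − 2M_n/(0.85 f'_c b)) = 32.1 − √(32.1² − 2 × 13200/(0.85 × 6 × 12.3)) = 7.411 in.
A_s = 0.85 f'_c a b / f_y = 0.85 × 6 × 7.411 × 12.3 / 75 = 6.199 in².

A_s ≈ 6.20 in²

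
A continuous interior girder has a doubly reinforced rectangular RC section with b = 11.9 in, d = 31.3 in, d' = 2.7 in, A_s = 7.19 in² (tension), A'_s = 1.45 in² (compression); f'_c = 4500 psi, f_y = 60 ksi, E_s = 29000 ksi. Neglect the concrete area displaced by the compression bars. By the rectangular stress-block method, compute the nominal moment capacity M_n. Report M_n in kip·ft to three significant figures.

Assume both steels yield.
a = (A_s − A'_s) f_y/(0.85 f'_c b) = (7.19 − 1.45) × 60/(0.85 × 4.5 × 11.9) = 7.566 in.
c = a/β₁ = 7.566/0.825 = 9.171 in; ε'_s = 0.003(c − d')/c = 0.0021 ≥ ε_y = 0.0021, so the compression steel yields.
M_n = (A_s − A'_s) f_y (d − a/2) + A'_s f_y (d − d') = 344.4 × (31.3 − 3.783) + 87 × (31.3 − 2.7) = 9476.9 + 2488.2 = 11965.1 kip·in = 11965.1/12 = 997.09 kip·ft.

M_n ≈ 997 kip·ft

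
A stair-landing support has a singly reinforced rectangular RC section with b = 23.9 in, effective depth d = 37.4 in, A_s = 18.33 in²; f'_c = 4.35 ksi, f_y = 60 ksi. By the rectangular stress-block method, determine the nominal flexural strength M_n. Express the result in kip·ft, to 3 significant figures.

T = A_s f_y = 18.33 × 60 = 1099.8 kips.
a = T/(0.85 f'_c b) = 1099.8/(0.85 × 4.35 × 23.9) = 12.445 in.
M_n = T(d − a/2) = 1099.8 × (37.4 − 6.2225) = 34289.0 kip·in = 34289.0/12 = 2857.42 kip·ft.

M_n ≈ 2860 kip·ft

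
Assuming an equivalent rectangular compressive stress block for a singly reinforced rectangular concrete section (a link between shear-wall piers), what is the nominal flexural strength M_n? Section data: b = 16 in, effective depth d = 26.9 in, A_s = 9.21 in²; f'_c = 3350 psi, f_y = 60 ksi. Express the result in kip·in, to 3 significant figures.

M_n ≈ 11500 kip·in

T = A_s f_y = 9.21 × 60 = 552.6 kips.
a = T/(0.85 f'_c b) = 552.6/(0.85 × 3.35 × 16) = 12.129 in.
M_n = T(d − a/2) = 552.6 × (26.9 − 6.0645) = 11513.7 kip·in.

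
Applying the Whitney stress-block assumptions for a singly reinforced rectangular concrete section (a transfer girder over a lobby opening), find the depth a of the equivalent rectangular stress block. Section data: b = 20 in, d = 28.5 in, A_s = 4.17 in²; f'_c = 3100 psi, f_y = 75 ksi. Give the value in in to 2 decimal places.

T = A_s f_y = 4.17 × 75 = 312.75 kips.
a = T/(0.85 f'_c b) = 312.75/(0.85 × 3.1 × 20) = 5.93 in.

a ≈ 5.93 in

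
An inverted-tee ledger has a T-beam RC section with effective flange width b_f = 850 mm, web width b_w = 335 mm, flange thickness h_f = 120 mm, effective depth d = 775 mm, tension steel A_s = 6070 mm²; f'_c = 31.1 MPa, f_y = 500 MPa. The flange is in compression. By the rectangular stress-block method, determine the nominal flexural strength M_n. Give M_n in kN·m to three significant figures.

M_n ≈ 2140 kN·m

Tension: T = A_s f_y = 6070 × 500 = 3035000 N.
Try a within the flange: a = T/(0.85 f'_c b_f) = 3035000/(0.85 × 31.1 × 850) = 135.07 mm.
a = 135.07 > h_f = 120 mm: the block extends into the web. Split into flange-overhang and web parts.
C_f = 0.85 f'_c (b_f − b_w) h_f = 0.85 × 31.1 × (850 − 335) × 120 = 1633683 N.
Remaining web compression depth: a_w = (T − C_f)/(0.85 f'_c b_w) = (3035000 − 1633683)/(0.85 × 31.1 × 335) = 158.24 mm.
M_n = C_f(d − h_f/2) + (T − C_f)(d − a_w/2) = 1633683 × (775 − 60) + 1401317 × (775 − 79.12) = 1168.08 + 975.15 = 2143.23 × 10⁶ N·mm.
M_n = 2143.23 kN·m.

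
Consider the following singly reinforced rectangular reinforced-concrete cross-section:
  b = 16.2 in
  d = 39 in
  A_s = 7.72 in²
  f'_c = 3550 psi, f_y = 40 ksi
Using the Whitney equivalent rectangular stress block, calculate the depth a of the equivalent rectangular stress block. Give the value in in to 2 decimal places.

a ≈ 6.32 in

T = A_s f_y = 7.72 × 40 = 308.8 kips.
a = T/(0.85 f'_c b) = 308.8/(0.85 × 3.55 × 16.2) = 6.32 in.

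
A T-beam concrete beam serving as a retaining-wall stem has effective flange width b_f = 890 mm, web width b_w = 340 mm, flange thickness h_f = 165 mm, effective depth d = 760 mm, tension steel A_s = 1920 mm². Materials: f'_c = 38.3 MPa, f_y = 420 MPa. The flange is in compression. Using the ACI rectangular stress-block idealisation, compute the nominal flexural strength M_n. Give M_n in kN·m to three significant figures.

M_n ≈ 602 kN·m

Tension: T = A_s f_y = 1920 × 420 = 806400 N.
Try a within the flange: a = T/(0.85 f'_c b_f) = 806400/(0.85 × 38.3 × 890) = 27.83 mm.
Since a = 27.83 ≤ h_f = 165 mm, the stress block lies entirely in the flange; analyse as a rectangular beam of width b_f.
M_n = T(d − a/2) = 806400 × (760 − 13.915) = 601.64 × 10⁶ N·mm.
M_n = 601.64 kN·m.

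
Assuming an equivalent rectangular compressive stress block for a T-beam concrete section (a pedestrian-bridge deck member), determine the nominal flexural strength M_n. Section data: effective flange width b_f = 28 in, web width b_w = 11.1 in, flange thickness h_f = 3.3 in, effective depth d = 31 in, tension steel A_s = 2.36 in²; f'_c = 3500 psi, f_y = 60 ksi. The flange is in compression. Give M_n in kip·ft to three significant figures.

Tension: T = A_s f_y = 2.36 × 60 = 141.6 kips.
Try a within the flange: a = T/(0.85 f'_c b_f) = 141.6/(0.85 × 3.5 × 28) = 1.700 in.
Since a = 1.700 ≤ h_f = 3.3 in, the stress block lies entirely in the flange; analyse as a rectangular beam of width b_f.
M_n = T(d − a/2) = 141.6 × (31 − 0.85) = 4269.2 kip·in.
M_n = 4269.2/12 = 355.77 kip·ft.

M_n ≈ 356 kip·ft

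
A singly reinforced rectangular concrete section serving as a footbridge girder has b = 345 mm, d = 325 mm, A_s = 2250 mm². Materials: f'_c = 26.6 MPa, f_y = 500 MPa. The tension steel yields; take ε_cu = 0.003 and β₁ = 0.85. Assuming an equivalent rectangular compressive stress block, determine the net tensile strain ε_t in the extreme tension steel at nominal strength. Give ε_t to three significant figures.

ε_t ≈ 0.00275

a = A_s f_y/(0.85 f'_c b) = 144.22 mm.
β₁ = 0.85, so c = a/β₁ = 144.22/0.85 = 169.67 mm.
From the linear strain diagram with ε_cu = 0.003: ε_t = 0.003 (d − c)/c = 0.003 × (325 − 169.67)/169.67 = 0.00275.
ε_t < 0.004 — the section is over-reinforced for flexure under ACI limits.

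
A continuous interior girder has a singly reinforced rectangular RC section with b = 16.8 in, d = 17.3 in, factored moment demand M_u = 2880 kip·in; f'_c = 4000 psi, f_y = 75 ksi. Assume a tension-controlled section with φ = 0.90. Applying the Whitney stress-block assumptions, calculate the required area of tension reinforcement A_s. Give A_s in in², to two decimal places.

A_s ≈ 2.75 in²

M_n = M_u/φ = 2880/0.90 = 3200 kip·in.
From M_n = 0.85 f'_c a b (d − a/2):
a = d − √(d² − 2M_n/(0.85 f'_c b)) = 17.3 − √(17.3² − 2 × 3200/(0.85 × 4 × 16.8)) = 3.616 in.
A_s = 0.85 f'_c a b / f_y = 0.85 × 4 × 3.616 × 16.8 / 75 = 2.754 in².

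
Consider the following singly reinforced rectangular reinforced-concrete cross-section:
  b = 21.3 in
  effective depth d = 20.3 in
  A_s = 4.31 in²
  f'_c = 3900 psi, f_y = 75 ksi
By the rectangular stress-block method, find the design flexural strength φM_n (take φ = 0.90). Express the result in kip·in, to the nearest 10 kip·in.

φM_n ≈ 5240 kip·in

T = A_s f_y = 4.31 × 75 = 323.25 kips.
a = T/(0.85 f'_c b) = 323.25/(0.85 × 3.9 × 21.3) = 4.578 in.
M_n = T(d − a/2) = 323.25 × (20.3 − 2.289) = 5822.1 kip·in.
φM_n = 0.90 × 5822.1 = 5239.9 kip·in.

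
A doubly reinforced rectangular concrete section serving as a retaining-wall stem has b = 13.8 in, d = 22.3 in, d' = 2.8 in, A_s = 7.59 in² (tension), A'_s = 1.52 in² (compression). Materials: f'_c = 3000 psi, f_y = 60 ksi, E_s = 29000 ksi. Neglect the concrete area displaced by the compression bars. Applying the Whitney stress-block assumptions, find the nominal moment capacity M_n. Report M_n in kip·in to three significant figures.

Assume both steels yield.
a = (A_s − A'_s) f_y/(0.85 f'_c b) = (7.59 − 1.52) × 60/(0.85 × 3 × 13.8) = 10.350 in.
c = a/β₁ = 10.350/0.85 = 12.176 in; ε'_s = 0.003(c − d')/c = 0.0023 ≥ ε_y = 0.0021, so the compression steel yields.
M_n = (A_s − A'_s) f_y (d − a/2) + A'_s f_y (d − d') = 364.2 × (22.3 − 5.175) + 91.2 × (22.3 − 2.8) = 6236.9 + 1778.4 = 8015.3 kip·in.

M_n ≈ 8020 kip·in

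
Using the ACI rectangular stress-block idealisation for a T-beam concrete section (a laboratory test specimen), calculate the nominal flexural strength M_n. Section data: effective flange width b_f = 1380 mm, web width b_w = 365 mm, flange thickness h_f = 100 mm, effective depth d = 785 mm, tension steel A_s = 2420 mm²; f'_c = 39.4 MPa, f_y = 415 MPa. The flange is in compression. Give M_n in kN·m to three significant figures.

Tension: T = A_s f_y = 2420 × 415 = 1004300 N.
Try a within the flange: a = T/(0.85 f'_c b_f) = 1004300/(0.85 × 39.4 × 1380) = 21.73 mm.
Since a = 21.73 ≤ h_f = 100 mm, the stress block lies entirely in the flange; analyse as a rectangular beam of width b_f.
M_n = T(d − a/2) = 1004300 × (785 − 10.865) = 777.46 × 10⁶ N·mm.
M_n = 777.46 kN·m.

M_n ≈ 777 kN·m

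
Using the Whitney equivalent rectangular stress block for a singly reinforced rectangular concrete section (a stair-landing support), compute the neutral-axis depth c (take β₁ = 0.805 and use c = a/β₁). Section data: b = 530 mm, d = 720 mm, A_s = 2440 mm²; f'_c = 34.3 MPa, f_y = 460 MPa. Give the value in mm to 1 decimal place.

T = A_s f_y = 2440 × 460 = 1122400 N = 1122.4 kN.
Setting C = 0.85 f'_c a b equal to T: a = 1122400/(0.85 × 34.3 × 530) = 72.637 mm.
With β₁ = 0.805, c = a/β₁ = 72.637/0.805 = 90.2 mm.

c ≈ 90.2 mm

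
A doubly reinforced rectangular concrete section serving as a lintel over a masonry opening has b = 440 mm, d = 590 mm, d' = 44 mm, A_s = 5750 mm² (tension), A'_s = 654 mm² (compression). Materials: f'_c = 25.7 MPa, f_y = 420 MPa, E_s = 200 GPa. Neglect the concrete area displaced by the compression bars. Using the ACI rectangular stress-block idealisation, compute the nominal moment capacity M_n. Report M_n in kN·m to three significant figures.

Assume both tension and compression steel yield.
Net tension couple steel: A_s − A'_s = 5096 mm².
a = (A_s − A'_s) f_y / (0.85 f'_c b) = 2140320/(0.85 × 25.7 × 440) = 222.68 mm.
c = a/β₁ = 222.68/0.85 = 261.98 mm; ε'_s = 0.003(c − d')/c = 0.0025 ≥ f_y/E_s = 0.0021, so compression steel does yield.
M_n = (A_s − A'_s) f_y (d − a/2) + A'_s f_y (d − d') = [2140320 × (590 − 111.34) + 274680 × (590 − 44)] × 10⁻⁶ = 1024.49 + 149.98 = 1174.47 kN·m.

M_n ≈ 1170 kN·m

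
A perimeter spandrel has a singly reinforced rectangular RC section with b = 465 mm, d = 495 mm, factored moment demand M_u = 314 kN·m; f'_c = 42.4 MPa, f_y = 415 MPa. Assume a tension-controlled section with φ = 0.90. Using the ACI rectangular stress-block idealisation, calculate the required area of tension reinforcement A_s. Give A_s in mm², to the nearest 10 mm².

M_n = M_u/φ = 314/0.90 = 348.889 kN·m.
With M_n = 0.85 f'_c a b (d − a/2), solve the quadratic for a:
a = d − √(d² − 2M_n/(0.85 f'_c b)) = 495 − √(495² − 2 × 348.889×10⁶/(0.85 × 42.4 × 465)) = 44.01 mm.
A_s = 0.85 f'_c a b / f_y = 0.85 × 42.4 × 44.01 × 465 / 415 = 1777.2 mm².

A_s ≈ 1780 mm²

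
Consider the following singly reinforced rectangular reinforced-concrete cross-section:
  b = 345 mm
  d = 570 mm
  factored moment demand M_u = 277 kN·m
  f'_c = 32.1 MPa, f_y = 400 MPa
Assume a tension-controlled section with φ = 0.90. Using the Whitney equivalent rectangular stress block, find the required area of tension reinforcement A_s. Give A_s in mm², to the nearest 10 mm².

M_n = M_u/φ = 277/0.90 = 307.778 kN·m.
With M_n = 0.85 f'_c a b (d − a/2), solve the quadratic for a:
a = d − √(d² − 2M_n/(0.85 f'_c b)) = 570 − √(570² − 2 × 307.778×10⁶/(0.85 × 32.1 × 345)) = 60.58 mm.
A_s = 0.85 f'_c a b / f_y = 0.85 × 32.1 × 60.58 × 345 / 400 = 1425.6 mm².

A_s ≈ 1430 mm²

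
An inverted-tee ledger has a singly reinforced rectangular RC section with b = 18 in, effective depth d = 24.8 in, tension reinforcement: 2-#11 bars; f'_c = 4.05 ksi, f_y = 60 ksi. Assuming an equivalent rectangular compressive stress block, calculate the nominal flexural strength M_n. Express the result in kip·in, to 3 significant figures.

M_n ≈ 4360 kip·in

A_s = 2 × 1.56 = 3.12 in².
T = A_s f_y = 3.12 × 60 = 187.2 kips.
a = T/(0.85 f'_c b) = 187.2/(0.85 × 4.05 × 18) = 3.021 in.
M_n = T(d − a/2) = 187.2 × (24.8 − 1.5105) = 4359.8 kip·in.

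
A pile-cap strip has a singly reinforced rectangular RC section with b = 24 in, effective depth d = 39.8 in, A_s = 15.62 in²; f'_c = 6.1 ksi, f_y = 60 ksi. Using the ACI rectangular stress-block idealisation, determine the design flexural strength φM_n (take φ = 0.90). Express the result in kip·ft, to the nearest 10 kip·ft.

φM_n ≈ 2530 kip·ft

T = A_s f_y = 15.62 × 60 = 937.2 kips.
a = T/(0.85 f'_c b) = 937.2/(0.85 × 6.1 × 24) = 7.531 in.
M_n = T(d − a/2) = 937.2 × (39.8 − 3.7655) = 33771.5 kip·in = 33771.5/12 = 2814.29 kip·ft.
φM_n = 0.90 × 2814.29 = 2532.86 kip·ft.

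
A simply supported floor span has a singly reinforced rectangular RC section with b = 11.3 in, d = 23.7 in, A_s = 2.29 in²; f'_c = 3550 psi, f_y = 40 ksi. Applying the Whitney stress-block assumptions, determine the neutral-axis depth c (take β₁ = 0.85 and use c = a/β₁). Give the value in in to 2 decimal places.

c ≈ 3.16 in

T = A_s f_y = 2.29 × 40 = 91.6 kips.
a = T/(0.85 f'_c b) = 91.6/(0.85 × 3.55 × 11.3) = 2.6864 in.
With β₁ = 0.85, c = a/β₁ = 2.6864/0.85 = 3.16 in.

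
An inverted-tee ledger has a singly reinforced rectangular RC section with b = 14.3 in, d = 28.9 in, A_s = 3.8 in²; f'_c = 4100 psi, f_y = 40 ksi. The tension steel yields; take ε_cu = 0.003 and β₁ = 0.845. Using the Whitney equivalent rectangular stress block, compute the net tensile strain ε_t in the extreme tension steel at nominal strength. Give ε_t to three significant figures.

ε_t ≈ 0.0210

a = A_s f_y/(0.85 f'_c b) = 3.050 in.
β₁ = 0.845, so c = a/β₁ = 3.050/0.845 = 3.609 in.
From the linear strain diagram with ε_cu = 0.003: ε_t = 0.003 (d − c)/c = 0.003 × (28.9 − 3.609)/3.609 = 0.0210.
Since ε_t ≥ 0.005, the section is tension-controlled.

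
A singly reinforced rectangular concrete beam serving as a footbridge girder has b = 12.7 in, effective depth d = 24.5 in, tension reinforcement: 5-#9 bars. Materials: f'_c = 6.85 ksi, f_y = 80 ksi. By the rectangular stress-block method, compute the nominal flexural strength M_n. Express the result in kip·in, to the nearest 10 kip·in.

A_s = 5 × 1 = 5 in².
T = A_s f_y = 5 × 80 = 400 kips.
a = T/(0.85 f'_c b) = 400/(0.85 × 6.85 × 12.7) = 5.409 in.
M_n = T(d − a/2) = 400 × (24.5 − 2.7045) = 8718.2 kip·in.

M_n ≈ 8720 kip·in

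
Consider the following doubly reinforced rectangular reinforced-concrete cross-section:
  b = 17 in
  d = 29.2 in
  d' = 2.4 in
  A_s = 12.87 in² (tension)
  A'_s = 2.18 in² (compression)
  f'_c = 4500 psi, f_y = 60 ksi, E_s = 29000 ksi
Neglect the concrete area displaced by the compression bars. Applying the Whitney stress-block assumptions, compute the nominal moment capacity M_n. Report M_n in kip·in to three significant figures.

M_n ≈ 19100 kip·in

Assume both steels yield.
a = (A_s − A'_s) f_y/(0.85 f'_c b) = (12.87 − 2.18) × 60/(0.85 × 4.5 × 17) = 9.864 in.
c = a/β₁ = 9.864/0.825 = 11.956 in; ε'_s = 0.003(c − d')/c = 0.0024 ≥ ε_y = 0.0021, so the compression steel yields.
M_n = (A_s − A'_s) f_y (d − a/2) + A'_s f_y (d − d') = 641.4 × (29.2 − 4.932) + 130.8 × (29.2 − 2.4) = 15565.5 + 3505.4 = 19070.9 kip·in.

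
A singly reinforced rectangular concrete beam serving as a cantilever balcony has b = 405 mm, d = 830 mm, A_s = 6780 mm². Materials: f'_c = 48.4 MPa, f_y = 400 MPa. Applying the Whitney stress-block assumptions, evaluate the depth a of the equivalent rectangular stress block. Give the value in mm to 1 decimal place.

a ≈ 162.8 mm

T = A_s f_y = 6780 × 400 = 2712000 N = 2712 kN.
Setting C = 0.85 f'_c a b equal to T: a = 2712000/(0.85 × 48.4 × 405) = 162.8 mm.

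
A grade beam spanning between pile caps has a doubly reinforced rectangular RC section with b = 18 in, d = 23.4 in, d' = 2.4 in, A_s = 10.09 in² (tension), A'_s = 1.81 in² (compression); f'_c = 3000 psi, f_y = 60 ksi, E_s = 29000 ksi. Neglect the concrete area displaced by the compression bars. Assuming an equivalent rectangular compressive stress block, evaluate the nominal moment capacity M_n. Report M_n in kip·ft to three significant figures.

Assume both steels yield.
a = (A_s − A'_s) f_y/(0.85 f'_c b) = (10.09 − 1.81) × 60/(0.85 × 3 × 18) = 10.824 in.
c = a/β₁ = 10.824/0.85 = 12.734 in; ε'_s = 0.003(c − d')/c = 0.0024 ≥ ε_y = 0.0021, so the compression steel yields.
M_n = (A_s − A'_s) f_y (d − a/2) + A'_s f_y (d − d') = 496.8 × (23.4 − 5.412) + 108.6 × (23.4 − 2.4) = 8936.4 + 2280.6 = 11217.0 kip·in = 11217.0/12 = 934.75 kip·ft.

M_n ≈ 935 kip·ft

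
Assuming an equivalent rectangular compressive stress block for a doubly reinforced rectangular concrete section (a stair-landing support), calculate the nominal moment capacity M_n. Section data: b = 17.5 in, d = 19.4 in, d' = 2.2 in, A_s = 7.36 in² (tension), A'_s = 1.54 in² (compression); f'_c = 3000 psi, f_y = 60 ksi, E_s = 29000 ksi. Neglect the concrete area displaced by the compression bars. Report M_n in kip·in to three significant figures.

M_n ≈ 7000 kip·in

Assume both steels yield.
a = (A_s − A'_s) f_y/(0.85 f'_c b) = (7.36 − 1.54) × 60/(0.85 × 3 × 17.5) = 7.825 in.
c = a/β₁ = 7.825/0.85 = 9.206 in; ε'_s = 0.003(c − d')/c = 0.0023 ≥ ε_y = 0.0021, so the compression steel yields.
M_n = (A_s − A'_s) f_y (d − a/2) + A'_s f_y (d − d') = 349.2 × (19.4 − 3.9125) + 92.4 × (19.4 − 2.2) = 5408.2 + 1589.3 = 6997.5 kip·in.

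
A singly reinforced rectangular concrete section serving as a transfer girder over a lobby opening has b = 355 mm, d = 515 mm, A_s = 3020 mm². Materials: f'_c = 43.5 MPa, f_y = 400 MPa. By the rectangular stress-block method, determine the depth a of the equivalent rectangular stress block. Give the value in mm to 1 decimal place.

a ≈ 92.0 mm

T = A_s f_y = 3020 × 400 = 1208000 N = 1208 kN.
Setting C = 0.85 f'_c a b equal to T: a = 1208000/(0.85 × 43.5 × 355) = 92.0 mm.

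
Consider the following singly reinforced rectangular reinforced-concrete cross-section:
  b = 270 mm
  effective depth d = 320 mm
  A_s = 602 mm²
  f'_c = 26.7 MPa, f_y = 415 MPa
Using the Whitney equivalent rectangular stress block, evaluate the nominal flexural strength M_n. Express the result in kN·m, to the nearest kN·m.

T = A_s f_y = 602 × 415 = 249830 N = 249.83 kN.
From C = T: a = T/(0.85 f'_c b) = 249830/(0.85 × 26.7 × 270) = 40.77 mm.
M_n = T(d − a/2) = 249.83 kN × (320 − 20.385) mm = 74.85 kN·m.

M_n ≈ 75 kN·m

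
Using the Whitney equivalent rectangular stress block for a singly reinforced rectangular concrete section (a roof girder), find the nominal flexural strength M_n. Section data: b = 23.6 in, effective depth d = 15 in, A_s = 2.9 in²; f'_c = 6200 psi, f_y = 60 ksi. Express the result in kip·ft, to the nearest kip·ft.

M_n ≈ 207 kip·ft

T = A_s f_y = 2.9 × 60 = 174 kips.
a = T/(0.85 f'_c b) = 174/(0.85 × 6.2 × 23.6) = 1.399 in.
M_n = T(d − a/2) = 174 × (15 − 0.6995) = 2488.3 kip·in = 2488.3/12 = 207.36 kip·ft.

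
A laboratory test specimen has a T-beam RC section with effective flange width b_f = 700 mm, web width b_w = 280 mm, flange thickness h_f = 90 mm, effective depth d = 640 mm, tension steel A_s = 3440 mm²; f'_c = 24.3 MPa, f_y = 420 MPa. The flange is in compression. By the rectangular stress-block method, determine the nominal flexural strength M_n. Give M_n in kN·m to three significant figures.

M_n ≈ 851 kN·m

Tension: T = A_s f_y = 3440 × 420 = 1444800 N.
Try a within the flange: a = T/(0.85 f'_c b_f) = 1444800/(0.85 × 24.3 × 700) = 99.93 mm.
a = 99.93 > h_f = 90 mm: the block extends into the web. Split into flange-overhang and web parts.
C_f = 0.85 f'_c (b_f − b_w) h_f = 0.85 × 24.3 × (700 − 280) × 90 = 780759 N.
Remaining web compression depth: a_w = (T − C_f)/(0.85 f'_c b_w) = (1444800 − 780759)/(0.85 × 24.3 × 280) = 114.82 mm.
M_n = C_f(d − h_f/2) + (T − C_f)(d − a_w/2) = 780759 × (640 − 45) + 664041 × (640 − 57.41) = 464.55 + 386.86 = 851.41 × 10⁶ N·mm.
M_n = 851.41 kN·m.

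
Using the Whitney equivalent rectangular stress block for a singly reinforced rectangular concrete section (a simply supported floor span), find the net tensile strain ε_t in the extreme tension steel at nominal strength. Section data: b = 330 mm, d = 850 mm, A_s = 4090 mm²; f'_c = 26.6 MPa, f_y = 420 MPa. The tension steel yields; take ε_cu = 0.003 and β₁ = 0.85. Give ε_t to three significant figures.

ε_t ≈ 0.00641

a = A_s f_y/(0.85 f'_c b) = 230.23 mm.
β₁ = 0.85, so c = a/β₁ = 230.23/0.85 = 270.86 mm.
From the linear strain diagram with ε_cu = 0.003: ε_t = 0.003 (d − c)/c = 0.003 × (850 − 270.86)/270.86 = 0.00641.
Since ε_t ≥ 0.005, the section is tension-controlled.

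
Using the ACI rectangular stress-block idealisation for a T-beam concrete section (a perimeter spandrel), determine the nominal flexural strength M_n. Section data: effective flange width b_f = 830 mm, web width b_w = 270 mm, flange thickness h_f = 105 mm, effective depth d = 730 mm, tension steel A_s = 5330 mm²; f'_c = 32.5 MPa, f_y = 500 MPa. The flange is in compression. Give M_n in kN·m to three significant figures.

M_n ≈ 1790 kN·m

Tension: T = A_s f_y = 5330 × 500 = 2665000 N.
Try a within the flange: a = T/(0.85 f'_c b_f) = 2665000/(0.85 × 32.5 × 830) = 116.23 mm.
a = 116.23 > h_f = 105 mm: the block extends into the web. Split into flange-overhang and web parts.
C_f = 0.85 f'_c (b_f − b_w) h_f = 0.85 × 32.5 × (830 − 270) × 105 = 1624350 N.
Remaining web compression depth: a_w = (T − C_f)/(0.85 f'_c b_w) = (2665000 − 1624350)/(0.85 × 32.5 × 270) = 139.52 mm.
M_n = C_f(d − h_f/2) + (T − C_f)(d − a_w/2) = 1624350 × (730 − 52.5) + 1040650 × (730 − 69.76) = 1100.50 + 687.08 = 1787.58 × 10⁶ N·mm.
M_n = 1787.58 kN·m.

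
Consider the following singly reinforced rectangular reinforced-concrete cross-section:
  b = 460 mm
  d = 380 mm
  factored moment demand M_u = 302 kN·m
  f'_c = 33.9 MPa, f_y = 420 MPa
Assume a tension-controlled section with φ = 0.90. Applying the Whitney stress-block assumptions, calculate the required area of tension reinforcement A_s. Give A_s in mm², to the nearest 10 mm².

M_n = M_u/φ = 302/0.90 = 335.556 kN·m.
With M_n = 0.85 f'_c a b (d − a/2), solve the quadratic for a:
a = d − √(d² − 2M_n/(0.85 f'_c b)) = 380 − √(380² − 2 × 335.556×10⁶/(0.85 × 33.9 × 460)) = 73.78 mm.
A_s = 0.85 f'_c a b / f_y = 0.85 × 33.9 × 73.78 × 460 / 420 = 2328.4 mm².

A_s ≈ 2330 mm²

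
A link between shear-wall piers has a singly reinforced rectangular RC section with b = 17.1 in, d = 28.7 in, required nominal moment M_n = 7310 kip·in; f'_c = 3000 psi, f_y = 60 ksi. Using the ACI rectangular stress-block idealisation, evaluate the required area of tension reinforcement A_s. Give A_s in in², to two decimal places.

A_s ≈ 4.80 in²

From M_n = 0.85 f'_c a b (d − a/2):
a = d − √(d² − 2M_n/(0.85 f'_c b)) = 28.7 − √(28.7² − 2 × 7310/(0.85 × 3 × 17.1)) = 6.600 in.
A_s = 0.85 f'_c a b / f_y = 0.85 × 3 × 6.600 × 17.1 / 60 = 4.797 in².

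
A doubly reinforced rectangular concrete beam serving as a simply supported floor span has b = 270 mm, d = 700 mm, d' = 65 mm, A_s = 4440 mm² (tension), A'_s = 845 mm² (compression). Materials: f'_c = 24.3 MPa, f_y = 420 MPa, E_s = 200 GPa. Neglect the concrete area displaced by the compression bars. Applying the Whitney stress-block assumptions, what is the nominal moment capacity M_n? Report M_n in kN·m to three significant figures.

M_n ≈ 1080 kN·m

Assume both tension and compression steel yield.
Net tension couple steel: A_s − A'_s = 3595 mm².
a = (A_s − A'_s) f_y / (0.85 f'_c b) = 1509900/(0.85 × 24.3 × 270) = 270.74 mm.
c = a/β₁ = 270.74/0.85 = 318.52 mm; ε'_s = 0.003(c − d')/c = 0.0024 ≥ f_y/E_s = 0.0021, so compression steel does yield.
M_n = (A_s − A'_s) f_y (d − a/2) + A'_s f_y (d − d') = [1509900 × (700 − 135.37) + 354900 × (700 − 65)] × 10⁻⁶ = 852.53 + 225.36 = 1077.89 kN·m.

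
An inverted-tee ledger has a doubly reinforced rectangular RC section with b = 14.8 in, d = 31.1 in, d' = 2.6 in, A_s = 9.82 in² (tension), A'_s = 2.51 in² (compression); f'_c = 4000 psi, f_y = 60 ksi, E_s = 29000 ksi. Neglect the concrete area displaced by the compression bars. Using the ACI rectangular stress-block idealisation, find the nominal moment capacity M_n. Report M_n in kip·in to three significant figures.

Assume both steels yield.
a = (A_s − A'_s) f_y/(0.85 f'_c b) = (9.82 − 2.51) × 60/(0.85 × 4 × 14.8) = 8.716 in.
c = a/β₁ = 8.716/0.85 = 10.254 in; ε'_s = 0.003(c − d')/c = 0.0022 ≥ ε_y = 0.0021, so the compression steel yields.
M_n = (A_s − A'_s) f_y (d − a/2) + A'_s f_y (d − d') = 438.6 × (31.1 − 4.358) + 150.6 × (31.1 − 2.6) = 11729.0 + 4292.1 = 16021.1 kip·in.

M_n ≈ 16000 kip·in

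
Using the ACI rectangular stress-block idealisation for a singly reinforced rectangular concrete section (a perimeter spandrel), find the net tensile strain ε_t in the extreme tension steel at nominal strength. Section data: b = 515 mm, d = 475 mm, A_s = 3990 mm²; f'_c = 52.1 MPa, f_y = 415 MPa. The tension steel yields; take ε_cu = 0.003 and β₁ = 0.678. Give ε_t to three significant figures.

ε_t ≈ 0.0103

a = A_s f_y/(0.85 f'_c b) = 72.60 mm.
β₁ = 0.678, so c = a/β₁ = 72.60/0.678 = 107.08 mm.
From the linear strain diagram with ε_cu = 0.003: ε_t = 0.003 (d − c)/c = 0.003 × (475 − 107.08)/107.08 = 0.0103.
Since ε_t ≥ 0.005, the section is tension-controlled.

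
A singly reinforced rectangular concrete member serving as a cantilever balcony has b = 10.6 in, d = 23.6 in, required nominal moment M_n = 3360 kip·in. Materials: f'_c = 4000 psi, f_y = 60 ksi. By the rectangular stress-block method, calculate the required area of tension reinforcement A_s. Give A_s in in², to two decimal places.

A_s ≈ 2.61 in²

From M_n = 0.85 f'_c a b (d − a/2):
a = d − √(d² − 2M_n/(0.85 f'_c b)) = 23.6 − √(23.6² − 2 × 3360/(0.85 × 4 × 10.6)) = 4.352 in.
A_s = 0.85 f'_c a b / f_y = 0.85 × 4 × 4.352 × 10.6 / 60 = 2.614 in².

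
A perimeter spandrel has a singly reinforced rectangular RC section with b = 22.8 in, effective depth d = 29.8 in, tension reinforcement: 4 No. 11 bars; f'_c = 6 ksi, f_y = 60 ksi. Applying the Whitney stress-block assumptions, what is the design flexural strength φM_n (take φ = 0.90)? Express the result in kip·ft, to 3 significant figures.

φM_n ≈ 792 kip·ft

A_s = 4 × 1.56 = 6.24 in².
T = A_s f_y = 6.24 × 60 = 374.4 kips.
a = T/(0.85 f'_c b) = 374.4/(0.85 × 6 × 22.8) = 3.220 in.
M_n = T(d − a/2) = 374.4 × (29.8 − 1.61) = 10554.3 kip·in = 10554.3/12 = 879.53 kip·ft.
φM_n = 0.90 × 879.53 = 791.58 kip·ft.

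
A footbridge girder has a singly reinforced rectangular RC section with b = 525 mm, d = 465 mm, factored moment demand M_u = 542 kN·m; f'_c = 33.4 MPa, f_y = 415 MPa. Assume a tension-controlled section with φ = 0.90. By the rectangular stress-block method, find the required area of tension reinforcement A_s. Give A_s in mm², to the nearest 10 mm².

A_s ≈ 3480 mm²

M_n = M_u/φ = 542/0.90 = 602.222 kN·m.
With M_n = 0.85 f'_c a b (d − a/2), solve the quadratic for a:
a = d − √(d² − 2M_n/(0.85 f'_c b)) = 465 − √(465² − 2 × 602.222×10⁶/(0.85 × 33.4 × 525)) = 97.01 mm.
A_s = 0.85 f'_c a b / f_y = 0.85 × 33.4 × 97.01 × 525 / 415 = 3484.1 mm².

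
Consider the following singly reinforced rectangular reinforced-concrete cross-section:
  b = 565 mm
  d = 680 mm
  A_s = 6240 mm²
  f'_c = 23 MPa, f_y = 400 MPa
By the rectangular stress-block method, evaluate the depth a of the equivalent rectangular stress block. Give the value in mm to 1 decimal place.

a ≈ 226.0 mm

T = A_s f_y = 6240 × 400 = 2496000 N = 2496 kN.
Setting C = 0.85 f'_c a b equal to T: a = 2496000/(0.85 × 23 × 565) = 226.0 mm.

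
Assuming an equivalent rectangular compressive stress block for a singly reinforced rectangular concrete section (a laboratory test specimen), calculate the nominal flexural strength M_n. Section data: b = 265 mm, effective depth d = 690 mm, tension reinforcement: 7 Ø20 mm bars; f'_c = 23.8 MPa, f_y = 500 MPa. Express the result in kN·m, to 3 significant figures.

A_s = 7 × 314 = 2198 mm².
T = A_s f_y = 2198 × 500 = 1099000 N = 1099 kN.
From C = T: a = T/(0.85 f'_c b) = 1099000/(0.85 × 23.8 × 265) = 205.00 mm.
M_n = T(d − a/2) = 1099 kN × (690 − 102.5) mm = 645.66 kN·m.

M_n ≈ 646 kN·m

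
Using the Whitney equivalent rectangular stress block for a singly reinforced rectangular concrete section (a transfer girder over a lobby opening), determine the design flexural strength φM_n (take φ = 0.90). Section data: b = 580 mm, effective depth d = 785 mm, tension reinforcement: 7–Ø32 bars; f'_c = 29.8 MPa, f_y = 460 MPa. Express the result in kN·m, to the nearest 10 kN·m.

A_s = 7 × 804 = 5628 mm².
T = A_s f_y = 5628 × 460 = 2588880 N = 2588.88 kN.
From C = T: a = T/(0.85 f'_c b) = 2588880/(0.85 × 29.8 × 580) = 176.22 mm.
M_n = T(d − a/2) = 2588.88 kN × (785 − 88.11) mm = 1804.16 kN·m.
φM_n = 0.90 × 1804.16 = 1623.74 kN·m.

φM_n ≈ 1620 kN·m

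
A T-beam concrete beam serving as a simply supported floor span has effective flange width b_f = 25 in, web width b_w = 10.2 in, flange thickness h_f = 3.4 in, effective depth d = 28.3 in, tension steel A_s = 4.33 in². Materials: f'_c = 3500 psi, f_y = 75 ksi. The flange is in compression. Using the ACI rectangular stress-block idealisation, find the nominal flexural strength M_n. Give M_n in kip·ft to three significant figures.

Tension: T = A_s f_y = 4.33 × 75 = 324.75 kips.
Try a within the flange: a = T/(0.85 f'_c b_f) = 324.75/(0.85 × 3.5 × 25) = 4.366 in.
a = 4.366 > h_f = 3.4 in: the block extends into the web. Split into flange-overhang and web parts.
C_f = 0.85 f'_c (b_f − b_w) h_f = 0.85 × 3.5 × (25 − 10.2) × 3.4 = 149.7 kips.
Remaining web compression depth: a_w = (T − C_f)/(0.85 f'_c b_w) = (324.75 − 149.7)/(0.85 × 3.5 × 10.2) = 5.769 in.
M_n = C_f(d − h_f/2) + (T − C_f)(d − a_w/2) = 149.7 × (28.3 − 1.7) + 175.05 × (28.3 − 2.8845) = 3982.0 + 4449.0 = 8431.0 kip·in.
M_n = 8431.0/12 = 702.58 kip·ft.

M_n ≈ 703 kip·ft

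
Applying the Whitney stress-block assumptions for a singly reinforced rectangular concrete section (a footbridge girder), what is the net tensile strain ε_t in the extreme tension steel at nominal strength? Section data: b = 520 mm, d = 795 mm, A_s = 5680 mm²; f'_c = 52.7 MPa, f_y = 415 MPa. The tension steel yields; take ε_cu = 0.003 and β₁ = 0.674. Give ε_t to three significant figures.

ε_t ≈ 0.0129

a = A_s f_y/(0.85 f'_c b) = 101.20 mm.
β₁ = 0.674, so c = a/β₁ = 101.20/0.674 = 150.15 mm.
From the linear strain diagram with ε_cu = 0.003: ε_t = 0.003 (d − c)/c = 0.003 × (795 − 150.15)/150.15 = 0.0129.
Since ε_t ≥ 0.005, the section is tension-controlled.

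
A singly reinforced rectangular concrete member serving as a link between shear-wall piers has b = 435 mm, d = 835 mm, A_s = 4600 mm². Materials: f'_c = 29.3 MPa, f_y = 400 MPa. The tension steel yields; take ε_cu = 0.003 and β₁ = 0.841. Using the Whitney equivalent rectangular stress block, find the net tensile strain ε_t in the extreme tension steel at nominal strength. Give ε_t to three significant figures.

ε_t ≈ 0.00940

a = A_s f_y/(0.85 f'_c b) = 169.84 mm.
β₁ = 0.841, so c = a/β₁ = 169.84/0.841 = 201.95 mm.
From the linear strain diagram with ε_cu = 0.003: ε_t = 0.003 (d − c)/c = 0.003 × (835 − 201.95)/201.95 = 0.00940.
Since ε_t ≥ 0.005, the section is tension-controlled.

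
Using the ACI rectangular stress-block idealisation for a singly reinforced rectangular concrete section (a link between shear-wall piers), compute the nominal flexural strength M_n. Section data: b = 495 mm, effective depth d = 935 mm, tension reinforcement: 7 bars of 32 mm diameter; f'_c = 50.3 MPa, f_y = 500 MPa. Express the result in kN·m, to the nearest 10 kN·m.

A_s = 7 × 804 = 5628 mm².
T = A_s f_y = 5628 × 500 = 2814000 N = 2814 kN.
From C = T: a = T/(0.85 f'_c b) = 2814000/(0.85 × 50.3 × 495) = 132.96 mm.
M_n = T(d − a/2) = 2814 kN × (935 − 66.48) mm = 2444.02 kN·m.

M_n ≈ 2440 kN·m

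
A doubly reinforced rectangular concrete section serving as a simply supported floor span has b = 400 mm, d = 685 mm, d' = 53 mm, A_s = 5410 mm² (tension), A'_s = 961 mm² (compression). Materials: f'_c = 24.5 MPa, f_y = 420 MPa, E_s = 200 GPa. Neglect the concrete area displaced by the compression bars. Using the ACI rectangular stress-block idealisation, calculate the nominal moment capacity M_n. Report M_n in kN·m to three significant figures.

M_n ≈ 1330 kN·m

Assume both tension and compression steel yield.
Net tension couple steel: A_s − A'_s = 4449 mm².
a = (A_s − A'_s) f_y / (0.85 f'_c b) = 1868580/(0.85 × 24.5 × 400) = 224.32 mm.
c = a/β₁ = 224.32/0.85 = 263.91 mm; ε'_s = 0.003(c − d')/c = 0.0024 ≥ f_y/E_s = 0.0021, so compression steel does yield.
M_n = (A_s − A'_s) f_y (d − a/2) + A'_s f_y (d − d') = [1868580 × (685 − 112.16) + 403620 × (685 − 53)] × 10⁻⁶ = 1070.40 + 255.09 = 1325.49 kN·m.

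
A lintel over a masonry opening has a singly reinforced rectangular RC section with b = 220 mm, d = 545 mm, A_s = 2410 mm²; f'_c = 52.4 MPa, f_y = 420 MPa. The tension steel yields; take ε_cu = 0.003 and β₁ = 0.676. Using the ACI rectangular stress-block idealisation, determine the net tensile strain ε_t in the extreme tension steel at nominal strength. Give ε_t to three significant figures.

ε_t ≈ 0.00770

a = A_s f_y/(0.85 f'_c b) = 103.30 mm.
β₁ = 0.676, so c = a/β₁ = 103.30/0.676 = 152.81 mm.
From the linear strain diagram with ε_cu = 0.003: ε_t = 0.003 (d − c)/c = 0.003 × (545 − 152.81)/152.81 = 0.00770.
Since ε_t ≥ 0.005, the section is tension-controlled.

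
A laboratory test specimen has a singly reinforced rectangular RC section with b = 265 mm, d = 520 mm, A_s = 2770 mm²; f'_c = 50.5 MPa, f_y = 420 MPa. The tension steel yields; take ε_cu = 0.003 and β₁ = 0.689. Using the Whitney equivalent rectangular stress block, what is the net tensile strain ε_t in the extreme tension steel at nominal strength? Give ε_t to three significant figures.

a = A_s f_y/(0.85 f'_c b) = 102.28 mm.
β₁ = 0.689, so c = a/β₁ = 102.28/0.689 = 148.45 mm.
From the linear strain diagram with ε_cu = 0.003: ε_t = 0.003 (d − c)/c = 0.003 × (520 − 148.45)/148.45 = 0.00751.
Since ε_t ≥ 0.005, the section is tension-controlled.

ε_t ≈ 0.00751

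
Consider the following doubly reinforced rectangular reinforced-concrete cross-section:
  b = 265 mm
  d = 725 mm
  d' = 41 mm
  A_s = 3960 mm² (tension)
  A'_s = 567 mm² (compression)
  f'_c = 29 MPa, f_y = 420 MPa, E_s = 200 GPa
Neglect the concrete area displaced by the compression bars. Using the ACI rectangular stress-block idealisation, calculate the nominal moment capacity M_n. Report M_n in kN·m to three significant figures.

M_n ≈ 1040 kN·m

Assume both tension and compression steel yield.
Net tension couple steel: A_s − A'_s = 3393 mm².
a = (A_s − A'_s) f_y / (0.85 f'_c b) = 1425060/(0.85 × 29 × 265) = 218.16 mm.
c = a/β₁ = 218.16/0.843 = 258.79 mm; ε'_s = 0.003(c − d')/c = 0.0025 ≥ f_y/E_s = 0.0021, so compression steel does yield.
M_n = (A_s − A'_s) f_y (d − a/2) + A'_s f_y (d − d') = [1425060 × (725 − 109.08) + 238140 × (725 − 41)] × 10⁻⁶ = 877.72 + 162.89 = 1040.61 kN·m.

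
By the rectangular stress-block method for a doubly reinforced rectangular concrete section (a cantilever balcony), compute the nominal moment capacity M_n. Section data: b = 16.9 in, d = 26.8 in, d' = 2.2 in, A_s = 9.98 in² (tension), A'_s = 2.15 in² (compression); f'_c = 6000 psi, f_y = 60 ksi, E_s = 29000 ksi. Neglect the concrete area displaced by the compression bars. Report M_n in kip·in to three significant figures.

Assume both steels yield.
a = (A_s − A'_s) f_y/(0.85 f'_c b) = (9.98 − 2.15) × 60/(0.85 × 6 × 16.9) = 5.451 in.
c = a/β₁ = 5.451/0.75 = 7.268 in; ε'_s = 0.003(c − d')/c = 0.0021 ≥ ε_y = 0.0021, so the compression steel yields.
M_n = (A_s − A'_s) f_y (d − a/2) + A'_s f_y (d − d') = 469.8 × (26.8 − 2.7255) + 129 × (26.8 − 2.2) = 11310.2 + 3173.4 = 14483.6 kip·in.

M_n ≈ 14500 kip·in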